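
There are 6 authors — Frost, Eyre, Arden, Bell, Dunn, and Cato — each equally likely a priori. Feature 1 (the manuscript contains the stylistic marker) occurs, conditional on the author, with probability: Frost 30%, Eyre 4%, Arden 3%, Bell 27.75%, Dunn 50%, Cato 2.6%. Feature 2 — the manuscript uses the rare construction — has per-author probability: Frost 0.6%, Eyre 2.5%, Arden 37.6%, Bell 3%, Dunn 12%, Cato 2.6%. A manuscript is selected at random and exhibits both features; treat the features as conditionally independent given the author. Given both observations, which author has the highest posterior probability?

Dunn

With a uniform prior (1/6 each), posterior ∝ likelihood:
  Frost: 0.3 × 0.006 = 0.0018
  Eyre: 0.04 × 0.025 = 0.001
  Arden: 0.03 × 0.376 = 0.01128
  Bell: 0.2775 × 0.03 = 0.008325
  Dunn: 0.5 × 0.12 = 0.06
  Cato: 0.026 × 0.026 = 0.000676
Total = 0.083081.
Largest term belongs to Dunn, so Dunn is most probable.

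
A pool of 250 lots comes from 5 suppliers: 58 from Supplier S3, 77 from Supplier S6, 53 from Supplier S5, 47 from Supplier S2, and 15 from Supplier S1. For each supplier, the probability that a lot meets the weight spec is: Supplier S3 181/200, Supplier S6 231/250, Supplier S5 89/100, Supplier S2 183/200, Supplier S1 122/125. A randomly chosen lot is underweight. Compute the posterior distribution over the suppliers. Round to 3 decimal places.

Taking complements, P(underweight | each) = Supplier S3 0.095, Supplier S6 0.076, Supplier S5 0.11, Supplier S2 0.085, Supplier S1 0.024.
Compute prior × likelihood for every hypothesis:
  Supplier S3: 0.232 × 0.095 = 0.02204
  Supplier S6: 0.308 × 0.076 = 0.023408
  Supplier S5: 0.212 × 0.11 = 0.02332
  Supplier S2: 0.188 × 0.085 = 0.01598
  Supplier S1: 0.06 × 0.024 = 0.00144
Sum = 0.086188.
P(Supplier S3 | underweight) = 0.02204/0.086188 ≈ 0.256
P(Supplier S6 | underweight) = 0.023408/0.086188 ≈ 0.272
P(Supplier S5 | underweight) = 0.02332/0.086188 ≈ 0.271
P(Supplier S2 | underweight) = 0.01598/0.086188 ≈ 0.185
P(Supplier S1 | underweight) = 0.00144/0.086188 ≈ 0.017

Supplier S3 0.256, Supplier S6 0.272, Supplier S5 0.271, Supplier S2 0.185, Supplier S1 0.017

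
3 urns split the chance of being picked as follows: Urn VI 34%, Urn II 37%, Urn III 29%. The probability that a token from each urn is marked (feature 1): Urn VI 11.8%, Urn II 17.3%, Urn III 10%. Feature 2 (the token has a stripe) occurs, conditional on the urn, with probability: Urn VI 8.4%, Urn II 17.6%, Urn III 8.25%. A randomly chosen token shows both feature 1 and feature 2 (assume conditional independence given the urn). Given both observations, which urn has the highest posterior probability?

Urn II

By Bayes' rule, posterior ∝ prior × likelihood:
  Urn VI: 0.34 × 0.118 × 0.084 = 0.00337008
  Urn II: 0.37 × 0.173 × 0.176 = 0.01126576
  Urn III: 0.29 × 0.1 × 0.0825 = 0.0023925
Normalizing constant = 0.01702834.
Largest term belongs to Urn II, so Urn II is most probable.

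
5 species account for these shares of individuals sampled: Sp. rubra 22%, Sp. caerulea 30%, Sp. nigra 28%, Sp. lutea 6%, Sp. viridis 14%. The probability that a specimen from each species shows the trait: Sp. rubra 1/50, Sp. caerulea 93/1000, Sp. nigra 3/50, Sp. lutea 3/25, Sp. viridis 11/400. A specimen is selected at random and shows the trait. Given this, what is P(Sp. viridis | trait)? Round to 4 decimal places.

0.0640

By Bayes' rule, posterior ∝ prior × likelihood:
  Sp. rubra: 0.22 × 0.02 = 0.0044
  Sp. caerulea: 0.3 × 0.093 = 0.0279
  Sp. nigra: 0.28 × 0.06 = 0.0168
  Sp. lutea: 0.06 × 0.12 = 0.0072
  Sp. viridis: 0.14 × 0.0275 = 0.00385
Total = 0.06015.
P(Sp. viridis | evidence) = 0.00385 / 0.06015 ≈ 0.0640.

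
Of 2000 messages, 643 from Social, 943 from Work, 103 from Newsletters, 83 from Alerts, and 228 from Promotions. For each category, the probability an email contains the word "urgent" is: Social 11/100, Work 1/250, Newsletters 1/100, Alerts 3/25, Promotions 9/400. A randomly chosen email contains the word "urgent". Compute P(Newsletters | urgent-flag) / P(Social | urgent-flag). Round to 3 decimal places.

By Bayes' rule, posterior ∝ prior × likelihood:
  Social: 0.3215 × 0.11 = 0.035365
  Work: 0.4715 × 0.004 = 0.001886
  Newsletters: 0.0515 × 0.01 = 0.000515
  Alerts: 0.0415 × 0.12 = 0.00498
  Promotions: 0.114 × 0.0225 = 0.002565
Sum = 0.045311.
The ratio is 0.000515 / 0.035365 (the normalizer cancels) = 0.015.

0.015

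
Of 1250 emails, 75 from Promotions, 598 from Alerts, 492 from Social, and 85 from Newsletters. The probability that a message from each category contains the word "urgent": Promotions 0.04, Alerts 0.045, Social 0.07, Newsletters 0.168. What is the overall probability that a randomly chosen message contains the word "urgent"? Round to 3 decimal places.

Unnormalized posteriors (prior × likelihood):
  Promotions: 0.06 × 0.04 = 0.0024
  Alerts: 0.4784 × 0.045 = 0.021528
  Social: 0.3936 × 0.07 = 0.027552
  Newsletters: 0.068 × 0.168 = 0.011424
P(urgent-flag) = 0.0024 + 0.021528 + 0.027552 + 0.011424 = 0.062904 → 0.063.

0.063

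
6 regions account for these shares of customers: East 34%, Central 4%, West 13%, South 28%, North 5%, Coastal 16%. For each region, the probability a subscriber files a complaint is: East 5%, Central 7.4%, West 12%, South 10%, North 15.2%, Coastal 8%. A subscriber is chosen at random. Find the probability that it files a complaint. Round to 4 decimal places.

Prior × likelihood for each hypothesis:
  East: 0.34 × 0.05 = 0.017
  Central: 0.04 × 0.074 = 0.00296
  West: 0.13 × 0.12 = 0.0156
  South: 0.28 × 0.1 = 0.028
  North: 0.05 × 0.152 = 0.0076
  Coastal: 0.16 × 0.08 = 0.0128
P(complaint) = 0.017 + 0.00296 + 0.0156 + 0.028 + 0.0076 + 0.0128 = 0.08396 → 0.0840.

0.0840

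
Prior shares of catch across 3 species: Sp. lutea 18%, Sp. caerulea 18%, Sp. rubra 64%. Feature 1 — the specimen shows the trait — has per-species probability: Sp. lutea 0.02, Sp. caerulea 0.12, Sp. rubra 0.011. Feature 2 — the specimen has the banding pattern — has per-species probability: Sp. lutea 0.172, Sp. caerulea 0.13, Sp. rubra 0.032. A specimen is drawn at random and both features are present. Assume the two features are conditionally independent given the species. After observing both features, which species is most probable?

Sp. caerulea

By Bayes' rule, posterior ∝ prior × likelihood:
  Sp. lutea: 0.18 × 0.02 × 0.172 = 0.0006192
  Sp. caerulea: 0.18 × 0.12 × 0.13 = 0.002808
  Sp. rubra: 0.64 × 0.011 × 0.032 = 0.00022528
Normalizing constant = 0.00365248.
Largest term belongs to Sp. caerulea, so Sp. caerulea is most probable.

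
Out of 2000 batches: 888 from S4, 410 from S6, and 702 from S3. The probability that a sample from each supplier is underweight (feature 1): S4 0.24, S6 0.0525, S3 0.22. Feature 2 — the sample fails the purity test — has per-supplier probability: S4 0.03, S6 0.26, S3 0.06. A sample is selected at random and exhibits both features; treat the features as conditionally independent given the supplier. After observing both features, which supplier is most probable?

Prior × likelihood for each hypothesis:
  S4: 0.444 × 0.24 × 0.03 = 0.0031968
  S6: 0.205 × 0.0525 × 0.26 = 0.00279825
  S3: 0.351 × 0.22 × 0.06 = 0.0046332
Normalizing constant = 0.01062825.
Largest term belongs to S3, so S3 is most probable.

S3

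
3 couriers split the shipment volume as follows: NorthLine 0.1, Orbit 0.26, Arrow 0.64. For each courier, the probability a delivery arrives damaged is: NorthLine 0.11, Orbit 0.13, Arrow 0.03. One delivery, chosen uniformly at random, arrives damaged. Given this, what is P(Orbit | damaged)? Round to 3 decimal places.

0.528

Prior × likelihood for each hypothesis:
  NorthLine: 0.1 × 0.11 = 0.011
  Orbit: 0.26 × 0.13 = 0.0338
  Arrow: 0.64 × 0.03 = 0.0192
Normalizing constant = 0.064.
P(Orbit | evidence) = 0.0338 / 0.064 ≈ 0.528.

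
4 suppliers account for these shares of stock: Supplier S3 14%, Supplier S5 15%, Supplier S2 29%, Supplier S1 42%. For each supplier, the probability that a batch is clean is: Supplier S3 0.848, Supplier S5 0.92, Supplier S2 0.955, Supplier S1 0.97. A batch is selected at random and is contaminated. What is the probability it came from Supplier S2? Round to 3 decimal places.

0.221

Taking complements, P(contaminated | each) = Supplier S3 0.152, Supplier S5 0.08, Supplier S2 0.045, Supplier S1 0.03.
Prior × likelihood for each hypothesis:
  Supplier S3: 0.14 × 0.152 = 0.02128
  Supplier S5: 0.15 × 0.08 = 0.012
  Supplier S2: 0.29 × 0.045 = 0.01305
  Supplier S1: 0.42 × 0.03 = 0.0126
Normalizing constant = 0.05893.
P(Supplier S2 | evidence) = 0.01305 / 0.05893 ≈ 0.221.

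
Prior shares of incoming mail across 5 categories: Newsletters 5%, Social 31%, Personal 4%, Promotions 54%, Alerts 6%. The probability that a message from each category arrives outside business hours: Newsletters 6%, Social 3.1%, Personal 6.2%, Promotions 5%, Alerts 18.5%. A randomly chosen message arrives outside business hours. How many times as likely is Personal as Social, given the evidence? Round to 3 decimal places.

Prior × likelihood for each hypothesis:
  Newsletters: 0.05 × 0.06 = 0.003
  Social: 0.31 × 0.031 = 0.00961
  Personal: 0.04 × 0.062 = 0.00248
  Promotions: 0.54 × 0.05 = 0.027
  Alerts: 0.06 × 0.185 = 0.0111
Normalizing constant = 0.05319.
The ratio is 0.00248 / 0.00961 (the normalizer cancels) = 0.258.

0.258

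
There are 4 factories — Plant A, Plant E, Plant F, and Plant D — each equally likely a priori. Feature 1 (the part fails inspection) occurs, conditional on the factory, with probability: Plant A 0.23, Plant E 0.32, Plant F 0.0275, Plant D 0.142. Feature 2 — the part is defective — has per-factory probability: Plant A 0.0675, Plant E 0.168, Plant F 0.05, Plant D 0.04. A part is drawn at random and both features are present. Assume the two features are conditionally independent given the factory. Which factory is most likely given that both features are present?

With a uniform prior (1/4 each), posterior ∝ likelihood:
  Plant A: 0.23 × 0.0675 = 0.015525
  Plant E: 0.32 × 0.168 = 0.05376
  Plant F: 0.0275 × 0.05 = 0.001375
  Plant D: 0.142 × 0.04 = 0.00568
Sum = 0.07634.
Largest term belongs to Plant E, so Plant E is most probable.

Plant E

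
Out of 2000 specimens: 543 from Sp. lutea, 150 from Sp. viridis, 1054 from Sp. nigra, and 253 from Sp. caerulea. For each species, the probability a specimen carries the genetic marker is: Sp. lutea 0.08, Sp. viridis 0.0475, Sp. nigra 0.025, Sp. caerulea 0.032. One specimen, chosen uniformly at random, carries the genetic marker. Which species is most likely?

Prior × likelihood for each hypothesis:
  Sp. lutea: 0.2715 × 0.08 = 0.02172
  Sp. viridis: 0.075 × 0.0475 = 0.0035625
  Sp. nigra: 0.527 × 0.025 = 0.013175
  Sp. caerulea: 0.1265 × 0.032 = 0.004048
Sum = 0.0425055.
Largest term belongs to Sp. lutea, so Sp. lutea is most probable.

Sp. lutea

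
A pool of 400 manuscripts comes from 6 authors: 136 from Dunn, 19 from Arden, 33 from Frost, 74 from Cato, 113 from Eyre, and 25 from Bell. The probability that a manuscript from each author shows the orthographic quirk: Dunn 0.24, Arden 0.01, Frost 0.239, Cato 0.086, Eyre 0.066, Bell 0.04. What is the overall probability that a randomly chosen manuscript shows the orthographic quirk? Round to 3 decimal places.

0.139

Compute prior × likelihood for every hypothesis:
  Dunn: 0.34 × 0.24 = 0.0816
  Arden: 0.0475 × 0.01 = 0.000475
  Frost: 0.0825 × 0.239 = 0.0197175
  Cato: 0.185 × 0.086 = 0.01591
  Eyre: 0.2825 × 0.066 = 0.018645
  Bell: 0.0625 × 0.04 = 0.0025
P(quirk) = 0.0816 + 0.000475 + 0.0197175 + 0.01591 + 0.018645 + 0.0025 = 0.1388475 → 0.139.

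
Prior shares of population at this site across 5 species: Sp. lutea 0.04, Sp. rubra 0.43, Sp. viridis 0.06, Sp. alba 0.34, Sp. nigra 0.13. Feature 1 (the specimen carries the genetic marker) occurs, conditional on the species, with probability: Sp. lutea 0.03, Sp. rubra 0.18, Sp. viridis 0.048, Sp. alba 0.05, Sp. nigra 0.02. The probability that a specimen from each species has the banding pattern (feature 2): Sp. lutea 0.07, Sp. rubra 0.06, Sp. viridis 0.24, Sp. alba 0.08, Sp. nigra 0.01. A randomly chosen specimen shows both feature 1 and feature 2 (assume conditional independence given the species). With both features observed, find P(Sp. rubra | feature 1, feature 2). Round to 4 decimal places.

0.6824

Compute prior × likelihood for every hypothesis:
  Sp. lutea: 0.04 × 0.03 × 0.07 = 0.000084
  Sp. rubra: 0.43 × 0.18 × 0.06 = 0.004644
  Sp. viridis: 0.06 × 0.048 × 0.24 = 0.0006912
  Sp. alba: 0.34 × 0.05 × 0.08 = 0.00136
  Sp. nigra: 0.13 × 0.02 × 0.01 = 0.000026
Sum = 0.0068052.
P(Sp. rubra | evidence) = 0.004644 / 0.0068052 ≈ 0.6824.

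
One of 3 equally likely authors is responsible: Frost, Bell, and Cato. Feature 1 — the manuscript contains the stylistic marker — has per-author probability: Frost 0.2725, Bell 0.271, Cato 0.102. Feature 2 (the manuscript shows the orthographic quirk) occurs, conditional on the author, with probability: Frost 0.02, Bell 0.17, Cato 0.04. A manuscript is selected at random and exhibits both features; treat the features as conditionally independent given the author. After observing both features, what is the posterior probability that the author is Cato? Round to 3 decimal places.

0.073

Since the prior is uniform, the posterior is proportional to the likelihood:
  Frost: 0.2725 × 0.02 = 0.00545
  Bell: 0.271 × 0.17 = 0.04607
  Cato: 0.102 × 0.04 = 0.00408
Total = 0.0556.
P(Cato | evidence) = 0.00408 / 0.0556 ≈ 0.073.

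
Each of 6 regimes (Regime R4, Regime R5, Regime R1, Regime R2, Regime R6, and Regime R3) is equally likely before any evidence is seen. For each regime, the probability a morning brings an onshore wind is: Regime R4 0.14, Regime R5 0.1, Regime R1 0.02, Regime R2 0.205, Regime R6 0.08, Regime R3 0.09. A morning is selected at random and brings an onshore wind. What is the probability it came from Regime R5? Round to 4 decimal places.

0.1575

With a uniform prior (1/6 each), posterior ∝ likelihood:
  Regime R4: 0.14
  Regime R5: 0.1
  Regime R1: 0.02
  Regime R2: 0.205
  Regime R6: 0.08
  Regime R3: 0.09
Total = 0.635.
P(Regime R5 | evidence) = 0.1 / 0.635 ≈ 0.1575.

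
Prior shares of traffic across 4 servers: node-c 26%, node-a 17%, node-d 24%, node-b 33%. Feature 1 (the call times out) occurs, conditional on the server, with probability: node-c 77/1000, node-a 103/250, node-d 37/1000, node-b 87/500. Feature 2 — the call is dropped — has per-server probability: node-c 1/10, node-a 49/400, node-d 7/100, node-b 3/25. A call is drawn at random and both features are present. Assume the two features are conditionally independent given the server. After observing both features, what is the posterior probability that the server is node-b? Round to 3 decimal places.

Unnormalized posteriors (prior × likelihood):
  node-c: 0.26 × 0.077 × 0.1 = 0.002002
  node-a: 0.17 × 0.412 × 0.1225 = 0.0085799
  node-d: 0.24 × 0.037 × 0.07 = 0.0006216
  node-b: 0.33 × 0.174 × 0.12 = 0.0068904
Sum = 0.0180939.
P(node-b | evidence) = 0.0068904 / 0.0180939 ≈ 0.381.

0.381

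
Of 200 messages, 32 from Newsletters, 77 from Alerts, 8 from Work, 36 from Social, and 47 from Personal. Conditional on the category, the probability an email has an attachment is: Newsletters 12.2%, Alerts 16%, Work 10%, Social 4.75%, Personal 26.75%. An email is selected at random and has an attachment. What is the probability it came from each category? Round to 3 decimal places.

Newsletters 0.125, Alerts 0.394, Work 0.026, Social 0.055, Personal 0.402

Unnormalized posteriors (prior × likelihood):
  Newsletters: 0.16 × 0.122 = 0.01952
  Alerts: 0.385 × 0.16 = 0.0616
  Work: 0.04 × 0.1 = 0.004
  Social: 0.18 × 0.0475 = 0.00855
  Personal: 0.235 × 0.2675 = 0.0628625
Normalizing constant = 0.1565325.
P(Newsletters | attachment) = 0.01952/0.1565325 ≈ 0.125
P(Alerts | attachment) = 0.0616/0.1565325 ≈ 0.394
P(Work | attachment) = 0.004/0.1565325 ≈ 0.026
P(Social | attachment) = 0.00855/0.1565325 ≈ 0.055
P(Personal | attachment) = 0.0628625/0.1565325 ≈ 0.402
(Check: 0.125+0.394+0.026+0.055+0.402 = 1.002.)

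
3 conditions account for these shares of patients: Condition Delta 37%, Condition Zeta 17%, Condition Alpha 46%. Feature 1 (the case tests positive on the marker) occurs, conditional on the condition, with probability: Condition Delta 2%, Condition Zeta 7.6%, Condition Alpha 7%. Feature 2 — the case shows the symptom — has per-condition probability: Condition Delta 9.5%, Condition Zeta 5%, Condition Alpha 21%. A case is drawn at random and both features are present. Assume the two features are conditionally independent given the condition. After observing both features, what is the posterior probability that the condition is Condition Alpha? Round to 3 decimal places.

0.834

Compute prior × likelihood for every hypothesis:
  Condition Delta: 0.37 × 0.02 × 0.095 = 0.000703
  Condition Zeta: 0.17 × 0.076 × 0.05 = 0.000646
  Condition Alpha: 0.46 × 0.07 × 0.21 = 0.006762
Total = 0.008111.
P(Condition Alpha | evidence) = 0.006762 / 0.008111 ≈ 0.834.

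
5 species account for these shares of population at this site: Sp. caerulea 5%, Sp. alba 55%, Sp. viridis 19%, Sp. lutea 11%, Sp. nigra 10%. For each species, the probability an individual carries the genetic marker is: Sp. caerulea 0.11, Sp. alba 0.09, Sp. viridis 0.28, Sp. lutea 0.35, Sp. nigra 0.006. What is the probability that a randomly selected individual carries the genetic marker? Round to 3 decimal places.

Unnormalized posteriors (prior × likelihood):
  Sp. caerulea: 0.05 × 0.11 = 0.0055
  Sp. alba: 0.55 × 0.09 = 0.0495
  Sp. viridis: 0.19 × 0.28 = 0.0532
  Sp. lutea: 0.11 × 0.35 = 0.0385
  Sp. nigra: 0.1 × 0.006 = 0.0006
P(marker) = 0.0055 + 0.0495 + 0.0532 + 0.0385 + 0.0006 = 0.1473 → 0.147.

0.147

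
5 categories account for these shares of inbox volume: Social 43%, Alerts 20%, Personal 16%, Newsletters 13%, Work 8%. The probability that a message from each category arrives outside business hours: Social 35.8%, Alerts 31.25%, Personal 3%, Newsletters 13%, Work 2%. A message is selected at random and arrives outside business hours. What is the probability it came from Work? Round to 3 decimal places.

By Bayes' rule, posterior ∝ prior × likelihood:
  Social: 0.43 × 0.358 = 0.15394
  Alerts: 0.2 × 0.3125 = 0.0625
  Personal: 0.16 × 0.03 = 0.0048
  Newsletters: 0.13 × 0.13 = 0.0169
  Work: 0.08 × 0.02 = 0.0016
Normalizing constant = 0.23974.
P(Work | evidence) = 0.0016 / 0.23974 ≈ 0.007.

0.007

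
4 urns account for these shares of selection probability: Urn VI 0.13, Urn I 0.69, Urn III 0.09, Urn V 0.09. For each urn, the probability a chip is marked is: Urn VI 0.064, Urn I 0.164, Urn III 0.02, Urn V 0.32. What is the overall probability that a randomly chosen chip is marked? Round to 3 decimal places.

By Bayes' rule, posterior ∝ prior × likelihood:
  Urn VI: 0.13 × 0.064 = 0.00832
  Urn I: 0.69 × 0.164 = 0.11316
  Urn III: 0.09 × 0.02 = 0.0018
  Urn V: 0.09 × 0.32 = 0.0288
P(marked) = 0.00832 + 0.11316 + 0.0018 + 0.0288 = 0.15208 → 0.152.

0.152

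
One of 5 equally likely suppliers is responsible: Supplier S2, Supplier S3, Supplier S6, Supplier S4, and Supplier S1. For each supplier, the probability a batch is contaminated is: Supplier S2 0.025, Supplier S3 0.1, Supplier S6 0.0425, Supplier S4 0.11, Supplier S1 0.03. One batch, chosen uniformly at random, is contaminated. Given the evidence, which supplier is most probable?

Since the prior is uniform, the posterior is proportional to the likelihood:
  Supplier S2: 0.025
  Supplier S3: 0.1
  Supplier S6: 0.0425
  Supplier S4: 0.11
  Supplier S1: 0.03
Normalizing constant = 0.3075.
Largest term belongs to Supplier S4, so Supplier S4 is most probable.

Supplier S4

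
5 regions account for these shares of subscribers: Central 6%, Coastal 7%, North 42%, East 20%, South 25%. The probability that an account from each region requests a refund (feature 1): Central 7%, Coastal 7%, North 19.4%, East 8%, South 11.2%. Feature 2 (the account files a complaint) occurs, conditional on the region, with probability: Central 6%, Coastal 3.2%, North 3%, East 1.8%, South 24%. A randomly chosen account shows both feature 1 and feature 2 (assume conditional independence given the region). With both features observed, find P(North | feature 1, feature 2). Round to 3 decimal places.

0.248

Prior × likelihood for each hypothesis:
  Central: 0.06 × 0.07 × 0.06 = 0.000252
  Coastal: 0.07 × 0.07 × 0.032 = 0.0001568
  North: 0.42 × 0.194 × 0.03 = 0.0024444
  East: 0.2 × 0.08 × 0.018 = 0.000288
  South: 0.25 × 0.112 × 0.24 = 0.00672
Sum = 0.0098612.
P(North | evidence) = 0.0024444 / 0.0098612 ≈ 0.248.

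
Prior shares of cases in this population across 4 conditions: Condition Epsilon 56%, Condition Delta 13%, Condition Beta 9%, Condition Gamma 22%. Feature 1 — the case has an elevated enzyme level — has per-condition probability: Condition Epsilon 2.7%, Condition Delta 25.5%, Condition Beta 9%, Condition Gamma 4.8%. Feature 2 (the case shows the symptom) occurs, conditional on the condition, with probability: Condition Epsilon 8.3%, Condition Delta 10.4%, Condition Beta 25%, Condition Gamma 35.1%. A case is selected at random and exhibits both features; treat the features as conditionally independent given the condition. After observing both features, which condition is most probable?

By Bayes' rule, posterior ∝ prior × likelihood:
  Condition Epsilon: 0.56 × 0.027 × 0.083 = 0.00125496
  Condition Delta: 0.13 × 0.255 × 0.104 = 0.0034476
  Condition Beta: 0.09 × 0.09 × 0.25 = 0.002025
  Condition Gamma: 0.22 × 0.048 × 0.351 = 0.00370656
Normalizing constant = 0.01043412.
Largest term belongs to Condition Gamma, so Condition Gamma is most probable.

Condition Gamma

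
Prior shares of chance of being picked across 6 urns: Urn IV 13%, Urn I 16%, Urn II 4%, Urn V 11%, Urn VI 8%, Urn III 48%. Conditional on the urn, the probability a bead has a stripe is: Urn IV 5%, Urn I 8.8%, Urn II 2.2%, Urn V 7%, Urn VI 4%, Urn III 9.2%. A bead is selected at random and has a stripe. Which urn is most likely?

Prior × likelihood for each hypothesis:
  Urn IV: 0.13 × 0.05 = 0.0065
  Urn I: 0.16 × 0.088 = 0.01408
  Urn II: 0.04 × 0.022 = 0.00088
  Urn V: 0.11 × 0.07 = 0.0077
  Urn VI: 0.08 × 0.04 = 0.0032
  Urn III: 0.48 × 0.092 = 0.04416
Sum = 0.07652.
Largest term belongs to Urn III, so Urn III is most probable.

Urn III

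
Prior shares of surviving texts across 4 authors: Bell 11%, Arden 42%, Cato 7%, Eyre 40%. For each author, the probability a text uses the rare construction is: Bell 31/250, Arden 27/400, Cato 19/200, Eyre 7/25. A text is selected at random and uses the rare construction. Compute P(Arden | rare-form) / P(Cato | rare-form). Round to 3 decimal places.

4.263

Unnormalized posteriors (prior × likelihood):
  Bell: 0.11 × 0.124 = 0.01364
  Arden: 0.42 × 0.0675 = 0.02835
  Cato: 0.07 × 0.095 = 0.00665
  Eyre: 0.4 × 0.28 = 0.112
Normalizing constant = 0.16064.
The ratio is 0.02835 / 0.00665 (the normalizer cancels) = 4.263.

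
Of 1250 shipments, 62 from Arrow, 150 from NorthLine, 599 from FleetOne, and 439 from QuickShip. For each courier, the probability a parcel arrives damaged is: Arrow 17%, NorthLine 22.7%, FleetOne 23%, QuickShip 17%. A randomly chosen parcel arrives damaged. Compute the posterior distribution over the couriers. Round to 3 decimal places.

Unnormalized posteriors (prior × likelihood):
  Arrow: 0.0496 × 0.17 = 0.008432
  NorthLine: 0.12 × 0.227 = 0.02724
  FleetOne: 0.4792 × 0.23 = 0.110216
  QuickShip: 0.3512 × 0.17 = 0.059704
Sum = 0.205592.
P(Arrow | damaged) = 0.008432/0.205592 ≈ 0.041
P(NorthLine | damaged) = 0.02724/0.205592 ≈ 0.132
P(FleetOne | damaged) = 0.110216/0.205592 ≈ 0.536
P(QuickShip | damaged) = 0.059704/0.205592 ≈ 0.290

Arrow 0.041, NorthLine 0.132, FleetOne 0.536, QuickShip 0.290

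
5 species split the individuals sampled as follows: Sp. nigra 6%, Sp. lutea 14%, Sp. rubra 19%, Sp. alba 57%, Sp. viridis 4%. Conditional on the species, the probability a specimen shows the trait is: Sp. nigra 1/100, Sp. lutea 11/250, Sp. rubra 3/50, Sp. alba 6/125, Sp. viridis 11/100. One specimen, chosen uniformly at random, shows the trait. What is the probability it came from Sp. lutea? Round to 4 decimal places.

0.1234

Prior × likelihood for each hypothesis:
  Sp. nigra: 0.06 × 0.01 = 0.0006
  Sp. lutea: 0.14 × 0.044 = 0.00616
  Sp. rubra: 0.19 × 0.06 = 0.0114
  Sp. alba: 0.57 × 0.048 = 0.02736
  Sp. viridis: 0.04 × 0.11 = 0.0044
Normalizing constant = 0.04992.
P(Sp. lutea | evidence) = 0.00616 / 0.04992 ≈ 0.1234.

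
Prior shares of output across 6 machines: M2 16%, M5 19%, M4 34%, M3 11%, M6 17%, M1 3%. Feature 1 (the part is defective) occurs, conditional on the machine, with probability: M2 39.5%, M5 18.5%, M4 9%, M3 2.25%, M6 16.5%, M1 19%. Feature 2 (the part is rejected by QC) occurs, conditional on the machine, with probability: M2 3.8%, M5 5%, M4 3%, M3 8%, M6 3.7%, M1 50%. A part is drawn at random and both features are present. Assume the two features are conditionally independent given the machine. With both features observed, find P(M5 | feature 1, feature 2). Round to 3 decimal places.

0.192

Compute prior × likelihood for every hypothesis:
  M2: 0.16 × 0.395 × 0.038 = 0.0024016
  M5: 0.19 × 0.185 × 0.05 = 0.0017575
  M4: 0.34 × 0.09 × 0.03 = 0.000918
  M3: 0.11 × 0.0225 × 0.08 = 0.000198
  M6: 0.17 × 0.165 × 0.037 = 0.00103785
  M1: 0.03 × 0.19 × 0.5 = 0.00285
Sum = 0.00916295.
P(M5 | evidence) = 0.0017575 / 0.00916295 ≈ 0.192.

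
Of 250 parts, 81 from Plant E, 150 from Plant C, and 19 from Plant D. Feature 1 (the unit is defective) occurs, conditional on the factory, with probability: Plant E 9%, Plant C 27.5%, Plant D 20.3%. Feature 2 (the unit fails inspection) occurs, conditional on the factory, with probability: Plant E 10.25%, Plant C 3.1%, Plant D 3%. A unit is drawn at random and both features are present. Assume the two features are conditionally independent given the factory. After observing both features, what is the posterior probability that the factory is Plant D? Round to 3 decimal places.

0.054

Unnormalized posteriors (prior × likelihood):
  Plant E: 0.324 × 0.09 × 0.1025 = 0.0029889
  Plant C: 0.6 × 0.275 × 0.031 = 0.005115
  Plant D: 0.076 × 0.203 × 0.03 = 0.00046284
Normalizing constant = 0.00856674.
P(Plant D | evidence) = 0.00046284 / 0.00856674 ≈ 0.054.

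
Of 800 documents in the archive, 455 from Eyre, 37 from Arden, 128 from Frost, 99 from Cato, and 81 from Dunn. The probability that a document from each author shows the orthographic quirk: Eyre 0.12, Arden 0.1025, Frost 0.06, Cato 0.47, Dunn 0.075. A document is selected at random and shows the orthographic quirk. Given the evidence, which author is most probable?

Eyre

By Bayes' rule, posterior ∝ prior × likelihood:
  Eyre: 0.56875 × 0.12 = 0.06825
  Arden: 0.04625 × 0.1025 = 0.004740625
  Frost: 0.16 × 0.06 = 0.0096
  Cato: 0.12375 × 0.47 = 0.0581625
  Dunn: 0.10125 × 0.075 = 0.00759375
Total = 0.148346875.
Largest term belongs to Eyre, so Eyre is most probable.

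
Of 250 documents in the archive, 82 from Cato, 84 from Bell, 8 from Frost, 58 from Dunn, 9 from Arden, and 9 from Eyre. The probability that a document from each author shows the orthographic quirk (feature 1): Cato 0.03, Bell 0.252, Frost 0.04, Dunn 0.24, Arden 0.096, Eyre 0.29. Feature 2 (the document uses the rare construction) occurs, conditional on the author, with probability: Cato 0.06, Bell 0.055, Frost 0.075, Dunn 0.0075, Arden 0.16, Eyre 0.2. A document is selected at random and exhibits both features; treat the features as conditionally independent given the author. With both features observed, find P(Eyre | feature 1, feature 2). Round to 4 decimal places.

0.2485

By Bayes' rule, posterior ∝ prior × likelihood:
  Cato: 0.328 × 0.03 × 0.06 = 0.0005904
  Bell: 0.336 × 0.252 × 0.055 = 0.00465696
  Frost: 0.032 × 0.04 × 0.075 = 0.000096
  Dunn: 0.232 × 0.24 × 0.0075 = 0.0004176
  Arden: 0.036 × 0.096 × 0.16 = 0.00055296
  Eyre: 0.036 × 0.29 × 0.2 = 0.002088
Total = 0.00840192.
P(Eyre | evidence) = 0.002088 / 0.00840192 ≈ 0.2485.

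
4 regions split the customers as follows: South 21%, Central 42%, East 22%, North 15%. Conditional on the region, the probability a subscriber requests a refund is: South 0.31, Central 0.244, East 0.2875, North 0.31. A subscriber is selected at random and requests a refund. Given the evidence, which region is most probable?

Central

Unnormalized posteriors (prior × likelihood):
  South: 0.21 × 0.31 = 0.0651
  Central: 0.42 × 0.244 = 0.10248
  East: 0.22 × 0.2875 = 0.06325
  North: 0.15 × 0.31 = 0.0465
Normalizing constant = 0.27733.
Largest term belongs to Central, so Central is most probable.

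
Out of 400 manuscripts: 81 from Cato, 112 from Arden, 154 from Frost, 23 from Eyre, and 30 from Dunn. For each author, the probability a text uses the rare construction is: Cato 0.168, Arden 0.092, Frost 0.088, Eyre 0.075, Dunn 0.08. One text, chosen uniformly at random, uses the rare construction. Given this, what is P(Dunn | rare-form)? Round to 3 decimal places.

Prior × likelihood for each hypothesis:
  Cato: 0.2025 × 0.168 = 0.03402
  Arden: 0.28 × 0.092 = 0.02576
  Frost: 0.385 × 0.088 = 0.03388
  Eyre: 0.0575 × 0.075 = 0.0043125
  Dunn: 0.075 × 0.08 = 0.006
Sum = 0.1039725.
P(Dunn | evidence) = 0.006 / 0.1039725 ≈ 0.058.

0.058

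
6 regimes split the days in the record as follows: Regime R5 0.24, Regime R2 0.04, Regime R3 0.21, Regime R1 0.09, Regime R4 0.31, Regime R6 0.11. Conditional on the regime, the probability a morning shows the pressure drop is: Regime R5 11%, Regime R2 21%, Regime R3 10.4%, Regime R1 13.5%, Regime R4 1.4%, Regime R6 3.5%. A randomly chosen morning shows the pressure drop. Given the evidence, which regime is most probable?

Regime R5

Prior × likelihood for each hypothesis:
  Regime R5: 0.24 × 0.11 = 0.0264
  Regime R2: 0.04 × 0.21 = 0.0084
  Regime R3: 0.21 × 0.104 = 0.02184
  Regime R1: 0.09 × 0.135 = 0.01215
  Regime R4: 0.31 × 0.014 = 0.00434
  Regime R6: 0.11 × 0.035 = 0.00385
Normalizing constant = 0.07698.
Largest term belongs to Regime R5, so Regime R5 is most probable.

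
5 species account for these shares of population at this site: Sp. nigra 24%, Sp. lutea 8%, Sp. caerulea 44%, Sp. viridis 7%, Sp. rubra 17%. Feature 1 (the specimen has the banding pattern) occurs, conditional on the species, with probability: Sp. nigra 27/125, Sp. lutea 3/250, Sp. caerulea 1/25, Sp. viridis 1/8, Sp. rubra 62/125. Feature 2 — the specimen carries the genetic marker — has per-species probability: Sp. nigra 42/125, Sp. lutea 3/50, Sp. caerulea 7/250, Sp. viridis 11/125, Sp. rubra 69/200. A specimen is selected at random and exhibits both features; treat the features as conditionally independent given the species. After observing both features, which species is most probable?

By Bayes' rule, posterior ∝ prior × likelihood:
  Sp. nigra: 0.24 × 0.216 × 0.336 = 0.01741824
  Sp. lutea: 0.08 × 0.012 × 0.06 = 0.0000576
  Sp. caerulea: 0.44 × 0.04 × 0.028 = 0.0004928
  Sp. viridis: 0.07 × 0.125 × 0.088 = 0.00077
  Sp. rubra: 0.17 × 0.496 × 0.345 = 0.0290904
Sum = 0.04782904.
Largest term belongs to Sp. rubra, so Sp. rubra is most probable.

Sp. rubra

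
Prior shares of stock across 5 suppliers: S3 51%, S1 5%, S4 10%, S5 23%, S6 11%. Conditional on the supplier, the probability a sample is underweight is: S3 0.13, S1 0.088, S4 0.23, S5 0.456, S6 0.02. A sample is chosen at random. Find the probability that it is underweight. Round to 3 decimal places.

0.201

Unnormalized posteriors (prior × likelihood):
  S3: 0.51 × 0.13 = 0.0663
  S1: 0.05 × 0.088 = 0.0044
  S4: 0.1 × 0.23 = 0.023
  S5: 0.23 × 0.456 = 0.10488
  S6: 0.11 × 0.02 = 0.0022
P(underweight) = 0.0663 + 0.0044 + 0.023 + 0.10488 + 0.0022 = 0.20078 → 0.201.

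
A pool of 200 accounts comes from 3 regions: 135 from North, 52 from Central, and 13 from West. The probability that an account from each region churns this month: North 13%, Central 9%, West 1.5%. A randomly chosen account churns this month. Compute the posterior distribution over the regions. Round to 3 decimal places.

By Bayes' rule, posterior ∝ prior × likelihood:
  North: 0.675 × 0.13 = 0.08775
  Central: 0.26 × 0.09 = 0.0234
  West: 0.065 × 0.015 = 0.000975
Sum = 0.112125.
P(North | churn) = 0.08775/0.112125 ≈ 0.783
P(Central | churn) = 0.0234/0.112125 ≈ 0.209
P(West | churn) = 0.000975/0.112125 ≈ 0.009
(Check: 0.783+0.209+0.009 = 1.001.)

North 0.783, Central 0.209, West 0.009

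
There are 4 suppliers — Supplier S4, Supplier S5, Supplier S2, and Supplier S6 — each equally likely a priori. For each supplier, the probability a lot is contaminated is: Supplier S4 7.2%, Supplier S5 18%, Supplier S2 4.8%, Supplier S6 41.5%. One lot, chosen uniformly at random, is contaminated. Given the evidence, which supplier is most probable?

Supplier S6

Since the prior is uniform, the posterior is proportional to the likelihood:
  Supplier S4: 0.072
  Supplier S5: 0.18
  Supplier S2: 0.048
  Supplier S6: 0.415
Normalizing constant = 0.715.
Largest term belongs to Supplier S6, so Supplier S6 is most probable.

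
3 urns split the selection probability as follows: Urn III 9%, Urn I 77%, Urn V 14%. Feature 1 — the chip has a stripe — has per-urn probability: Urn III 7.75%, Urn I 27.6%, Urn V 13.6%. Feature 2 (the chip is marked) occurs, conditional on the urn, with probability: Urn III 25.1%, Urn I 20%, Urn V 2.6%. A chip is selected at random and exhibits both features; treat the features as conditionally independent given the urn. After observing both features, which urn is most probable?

Compute prior × likelihood for every hypothesis:
  Urn III: 0.09 × 0.0775 × 0.251 = 0.001750725
  Urn I: 0.77 × 0.276 × 0.2 = 0.042504
  Urn V: 0.14 × 0.136 × 0.026 = 0.00049504
Normalizing constant = 0.044749765.
Largest term belongs to Urn I, so Urn I is most probable.

Urn I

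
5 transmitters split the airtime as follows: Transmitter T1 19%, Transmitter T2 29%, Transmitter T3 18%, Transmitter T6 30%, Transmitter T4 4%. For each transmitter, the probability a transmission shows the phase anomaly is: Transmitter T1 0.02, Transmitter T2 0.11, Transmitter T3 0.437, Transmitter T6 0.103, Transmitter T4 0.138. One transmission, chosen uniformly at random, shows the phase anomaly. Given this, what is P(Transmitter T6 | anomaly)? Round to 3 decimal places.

0.205

Unnormalized posteriors (prior × likelihood):
  Transmitter T1: 0.19 × 0.02 = 0.0038
  Transmitter T2: 0.29 × 0.11 = 0.0319
  Transmitter T3: 0.18 × 0.437 = 0.07866
  Transmitter T6: 0.3 × 0.103 = 0.0309
  Transmitter T4: 0.04 × 0.138 = 0.00552
Normalizing constant = 0.15078.
P(Transmitter T6 | evidence) = 0.0309 / 0.15078 ≈ 0.205.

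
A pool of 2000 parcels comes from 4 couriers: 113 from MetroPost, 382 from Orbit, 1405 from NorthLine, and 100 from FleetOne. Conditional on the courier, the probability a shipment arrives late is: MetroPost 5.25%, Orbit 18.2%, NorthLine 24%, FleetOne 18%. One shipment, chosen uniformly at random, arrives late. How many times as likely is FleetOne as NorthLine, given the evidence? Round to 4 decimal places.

Prior × likelihood for each hypothesis:
  MetroPost: 0.0565 × 0.0525 = 0.00296625
  Orbit: 0.191 × 0.182 = 0.034762
  NorthLine: 0.7025 × 0.24 = 0.1686
  FleetOne: 0.05 × 0.18 = 0.009
Normalizing constant = 0.21532825.
The ratio is 0.009 / 0.1686 (the normalizer cancels) = 0.0534.

0.0534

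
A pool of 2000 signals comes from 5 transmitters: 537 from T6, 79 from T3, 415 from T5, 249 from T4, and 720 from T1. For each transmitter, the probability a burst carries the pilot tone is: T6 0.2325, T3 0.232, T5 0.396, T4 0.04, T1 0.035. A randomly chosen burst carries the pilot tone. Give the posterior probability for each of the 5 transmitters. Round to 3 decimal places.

T6 0.364, T3 0.053, T5 0.480, T4 0.029, T1 0.074

By Bayes' rule, posterior ∝ prior × likelihood:
  T6: 0.2685 × 0.2325 = 0.06242625
  T3: 0.0395 × 0.232 = 0.009164
  T5: 0.2075 × 0.396 = 0.08217
  T4: 0.1245 × 0.04 = 0.00498
  T1: 0.36 × 0.035 = 0.0126
Total = 0.17134025.
P(T6 | pilot) = 0.06242625/0.17134025 ≈ 0.364
P(T3 | pilot) = 0.009164/0.17134025 ≈ 0.053
P(T5 | pilot) = 0.08217/0.17134025 ≈ 0.480
P(T4 | pilot) = 0.00498/0.17134025 ≈ 0.029
P(T1 | pilot) = 0.0126/0.17134025 ≈ 0.074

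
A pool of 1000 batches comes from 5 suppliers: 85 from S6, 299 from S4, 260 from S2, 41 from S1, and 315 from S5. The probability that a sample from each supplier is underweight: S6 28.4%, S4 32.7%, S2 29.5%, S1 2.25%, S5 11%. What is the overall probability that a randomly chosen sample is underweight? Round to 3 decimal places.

Prior × likelihood for each hypothesis:
  S6: 0.085 × 0.284 = 0.02414
  S4: 0.299 × 0.327 = 0.097773
  S2: 0.26 × 0.295 = 0.0767
  S1: 0.041 × 0.0225 = 0.0009225
  S5: 0.315 × 0.11 = 0.03465
P(underweight) = 0.02414 + 0.097773 + 0.0767 + 0.0009225 + 0.03465 = 0.2341855 → 0.234.

0.234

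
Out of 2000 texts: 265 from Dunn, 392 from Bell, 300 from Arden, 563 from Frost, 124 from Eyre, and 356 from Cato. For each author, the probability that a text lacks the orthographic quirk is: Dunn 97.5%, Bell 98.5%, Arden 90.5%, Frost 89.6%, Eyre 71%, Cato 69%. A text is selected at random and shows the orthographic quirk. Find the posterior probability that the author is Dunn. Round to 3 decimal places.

Taking complements, P(quirk | each) = Dunn 0.025, Bell 0.015, Arden 0.095, Frost 0.104, Eyre 0.29, Cato 0.31.
Compute prior × likelihood for every hypothesis:
  Dunn: 0.1325 × 0.025 = 0.0033125
  Bell: 0.196 × 0.015 = 0.00294
  Arden: 0.15 × 0.095 = 0.01425
  Frost: 0.2815 × 0.104 = 0.029276
  Eyre: 0.062 × 0.29 = 0.01798
  Cato: 0.178 × 0.31 = 0.05518
Normalizing constant = 0.1229385.
P(Dunn | evidence) = 0.0033125 / 0.1229385 ≈ 0.027.

0.027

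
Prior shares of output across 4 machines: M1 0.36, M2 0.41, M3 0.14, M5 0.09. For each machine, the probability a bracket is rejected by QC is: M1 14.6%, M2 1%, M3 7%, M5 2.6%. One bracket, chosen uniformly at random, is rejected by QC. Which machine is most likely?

M1

By Bayes' rule, posterior ∝ prior × likelihood:
  M1: 0.36 × 0.146 = 0.05256
  M2: 0.41 × 0.01 = 0.0041
  M3: 0.14 × 0.07 = 0.0098
  M5: 0.09 × 0.026 = 0.00234
Normalizing constant = 0.0688.
Largest term belongs to M1, so M1 is most probable.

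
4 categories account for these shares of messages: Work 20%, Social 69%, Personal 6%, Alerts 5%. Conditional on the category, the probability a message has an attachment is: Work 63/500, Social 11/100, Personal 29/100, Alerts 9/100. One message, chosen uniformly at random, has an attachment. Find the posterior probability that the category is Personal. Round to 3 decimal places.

Prior × likelihood for each hypothesis:
  Work: 0.2 × 0.126 = 0.0252
  Social: 0.69 × 0.11 = 0.0759
  Personal: 0.06 × 0.29 = 0.0174
  Alerts: 0.05 × 0.09 = 0.0045
Sum = 0.123.
P(Personal | evidence) = 0.0174 / 0.123 ≈ 0.141.

0.141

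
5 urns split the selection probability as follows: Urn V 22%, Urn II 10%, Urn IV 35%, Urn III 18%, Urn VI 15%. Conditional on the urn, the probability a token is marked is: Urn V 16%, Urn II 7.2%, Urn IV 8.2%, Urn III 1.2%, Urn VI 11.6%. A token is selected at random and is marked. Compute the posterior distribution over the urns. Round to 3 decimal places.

Urn V 0.388, Urn II 0.079, Urn IV 0.317, Urn III 0.024, Urn VI 0.192

By Bayes' rule, posterior ∝ prior × likelihood:
  Urn V: 0.22 × 0.16 = 0.0352
  Urn II: 0.1 × 0.072 = 0.0072
  Urn IV: 0.35 × 0.082 = 0.0287
  Urn III: 0.18 × 0.012 = 0.00216
  Urn VI: 0.15 × 0.116 = 0.0174
Normalizing constant = 0.09066.
P(Urn V | marked) = 0.0352/0.09066 ≈ 0.388
P(Urn II | marked) = 0.0072/0.09066 ≈ 0.079
P(Urn IV | marked) = 0.0287/0.09066 ≈ 0.317
P(Urn III | marked) = 0.00216/0.09066 ≈ 0.024
P(Urn VI | marked) = 0.0174/0.09066 ≈ 0.192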